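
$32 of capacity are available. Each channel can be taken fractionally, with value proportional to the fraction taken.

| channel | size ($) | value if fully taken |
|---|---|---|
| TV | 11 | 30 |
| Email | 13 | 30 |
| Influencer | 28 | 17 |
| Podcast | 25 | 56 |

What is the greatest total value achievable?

77.92

Rank by value-to-size ratio: TV 30/11≈2.73, Email 30/13≈2.31, Podcast 56/25≈2.24, Influencer 17/28≈0.607.
All 11 $ of TV fit (value 30) → 21 remain.
Email: take in full, 13 $ for value 30 → 8 left.
Fill the last 8 $ with part of Podcast: 8/25 of it earns 17.92.
Total value = 77.92.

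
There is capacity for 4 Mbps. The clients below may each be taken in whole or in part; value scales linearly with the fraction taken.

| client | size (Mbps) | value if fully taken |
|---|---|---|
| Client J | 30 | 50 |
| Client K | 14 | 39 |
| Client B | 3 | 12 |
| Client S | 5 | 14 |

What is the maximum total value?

14.8

Sort by value density: Client B 12/3≈4, Client S 14/5≈2.8, Client K 39/14≈2.79, Client J 50/30≈1.67.
Client B: take in full, 3 Mbps for value 12 — 1 left.
1 Mbps left: a 1/5 share of Client S gives 14×1/5 = 2.8.
Total value = 14.8.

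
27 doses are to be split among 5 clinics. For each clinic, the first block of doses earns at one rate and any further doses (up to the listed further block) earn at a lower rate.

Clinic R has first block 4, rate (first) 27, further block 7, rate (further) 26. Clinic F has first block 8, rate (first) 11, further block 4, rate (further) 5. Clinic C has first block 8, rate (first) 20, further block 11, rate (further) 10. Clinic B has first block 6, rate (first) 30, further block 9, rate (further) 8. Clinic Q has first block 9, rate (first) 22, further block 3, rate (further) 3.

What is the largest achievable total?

Order all 10 blocks by rate: Clinic B/T1 30 > Clinic R/T1 27 > Clinic R/T2 26 > Clinic Q/T1 22 > Clinic C/T1 20 > Clinic F/T1 11 > Clinic C/T2 10 > Clinic B/T2 8 > Clinic F/T2 5 > Clinic Q/T2 3.
Clinic B T1 at 30: fill all 6 — 21 left.
Clinic R T1 at 27: fill all 4 — 17 left.
Fill Clinic R T2 block (7 at 26) — 10 left.
Clinic Q T1 at 22: fill all 9 — 1 left.
Clinic C T1 at 20: only 1 left, fill 1.
Total = 30×6 + 27×4 + 26×7 + 22×9 + 20×1 = 688.

688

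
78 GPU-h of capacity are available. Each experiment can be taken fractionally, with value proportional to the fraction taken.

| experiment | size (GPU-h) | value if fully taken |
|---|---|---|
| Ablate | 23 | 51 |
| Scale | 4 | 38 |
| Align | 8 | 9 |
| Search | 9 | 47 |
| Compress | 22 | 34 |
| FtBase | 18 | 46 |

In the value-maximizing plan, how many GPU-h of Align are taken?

2

Rank by value-to-size ratio: Scale 38/4≈9.5, Search 47/9≈5.22, FtBase 46/18≈2.56, Ablate 51/23≈2.22, Compress 34/22≈1.55, Align 9/8≈1.12.
Scale: take in full, 4 GPU-h for value 38 — 74 left.
Search: take in full, 9 GPU-h for value 47 — 65 left.
FtBase: take in full, 18 GPU-h for value 46 — 47 left.
All 23 GPU-h of Ablate fit (value 51) — 24 remain.
Compress: take in full, 22 GPU-h for value 34 — 2 left.
Fill the last 2 GPU-h with part of Align: 2/8 of it earns 2.25.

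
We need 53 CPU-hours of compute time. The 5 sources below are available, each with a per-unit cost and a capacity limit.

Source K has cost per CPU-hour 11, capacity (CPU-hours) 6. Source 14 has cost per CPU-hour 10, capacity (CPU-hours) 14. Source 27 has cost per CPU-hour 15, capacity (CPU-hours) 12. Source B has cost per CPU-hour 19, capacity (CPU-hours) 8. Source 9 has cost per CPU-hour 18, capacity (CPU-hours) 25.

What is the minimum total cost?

764

Use sources in increasing cost order.
Take 14 from Source 14 at 10 — need 39 more.
Take 6 from Source K at 11 — need 33 more.
Source 27 (15): use full 12 — 21 CPU-hours to go.
Source 9 (18): take the remaining 21 — done.
Source B: unused.
Cost = 14×10 + 6×11 + 12×15 + 21×18 = 764.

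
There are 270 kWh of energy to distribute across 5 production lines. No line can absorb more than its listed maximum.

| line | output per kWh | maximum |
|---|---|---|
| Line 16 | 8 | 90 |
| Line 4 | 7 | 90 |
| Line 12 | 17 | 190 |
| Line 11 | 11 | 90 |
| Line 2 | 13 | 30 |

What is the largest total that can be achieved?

4170

Highest output per kWh first: Line 12 17 > Line 2 13 > Line 11 11 > Line 16 8 > Line 4 7.
Give Line 12 190 to hit its cap of 190 — 80 left.
Line 2: +30 to 30 (cap) — 50 left.
Line 11 has room for 90 but only 50 remain, so it gets 50.
Total = 17×190 + 11×50 + 13×30 = 4170.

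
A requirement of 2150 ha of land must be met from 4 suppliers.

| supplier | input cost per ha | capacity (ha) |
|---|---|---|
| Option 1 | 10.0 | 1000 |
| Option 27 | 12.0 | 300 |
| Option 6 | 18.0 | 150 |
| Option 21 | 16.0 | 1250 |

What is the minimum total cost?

Use suppliers in increasing cost order.
Option 1 (10.0): use full 1000 → 1150 ha to go.
Option 27 (12.0): use full 300 → 850 ha to go.
Option 21 (16.0): take the remaining 850 → done.
Option 6: unused.
Cost = 1000×10.0 + 300×12.0 + 850×16.0 = 27200.

27200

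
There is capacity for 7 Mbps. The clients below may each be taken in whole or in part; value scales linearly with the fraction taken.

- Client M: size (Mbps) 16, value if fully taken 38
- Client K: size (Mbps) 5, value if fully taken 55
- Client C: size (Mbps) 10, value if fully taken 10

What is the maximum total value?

Best value per unit of size first: Client K 55/5≈11, Client M 38/16≈2.38, Client C 10/10≈1.
All 5 Mbps of Client K fit (value 55) ; 2 remain.
Fill the last 2 Mbps with part of Client M: 2/16 of it earns 4.75.
Total value = 59.75.

59.75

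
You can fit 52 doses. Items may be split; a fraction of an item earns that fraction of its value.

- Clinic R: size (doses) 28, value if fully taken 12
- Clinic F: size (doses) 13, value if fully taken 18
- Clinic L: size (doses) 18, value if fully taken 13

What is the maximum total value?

40

Sort by value density: Clinic F 18/13≈1.38, Clinic L 13/18≈0.722, Clinic R 12/28≈0.429.
All 13 doses of Clinic F fit (value 18) ; 39 remain.
All 18 doses of Clinic L fit (value 13) ; 21 remain.
Only 21 doses remain; take 21/28 of Clinic R for value 12×21/28 = 9.
Total value = 40.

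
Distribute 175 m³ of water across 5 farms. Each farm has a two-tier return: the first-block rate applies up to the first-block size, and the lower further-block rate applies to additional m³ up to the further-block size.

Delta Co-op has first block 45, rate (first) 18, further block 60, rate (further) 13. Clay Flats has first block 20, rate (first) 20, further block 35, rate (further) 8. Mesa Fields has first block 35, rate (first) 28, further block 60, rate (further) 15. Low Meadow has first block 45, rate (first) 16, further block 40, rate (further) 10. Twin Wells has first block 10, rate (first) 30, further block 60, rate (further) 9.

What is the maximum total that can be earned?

3510

Treat each block as its own option and order by rate: Twin Wells/T1 30 > Mesa Fields/T1 28 > Clay Flats/T1 20 > Delta Co-op/T1 18 > Low Meadow/T1 16 > Mesa Fields/T2 15 > Delta Co-op/T2 13 > Low Meadow/T2 10 > Twin Wells/T2 9 > Clay Flats/T2 8.
Twin Wells T1 at 30: fill all 10 ; 165 left.
Fill Mesa Fields T1 block (35 at 28) ; 130 left.
Clay Flats/T1 (20): +20 ; 110 left.
Delta Co-op T1 at 18: fill all 45 ; 65 left.
Fill Low Meadow T1 block (45 at 16) ; 20 left.
Mesa Fields/T2: +20 of 60 at 15; pool empty.
Total = 30×10 + 28×35 + 20×20 + 18×45 + 16×45 + 15×20 = 3510.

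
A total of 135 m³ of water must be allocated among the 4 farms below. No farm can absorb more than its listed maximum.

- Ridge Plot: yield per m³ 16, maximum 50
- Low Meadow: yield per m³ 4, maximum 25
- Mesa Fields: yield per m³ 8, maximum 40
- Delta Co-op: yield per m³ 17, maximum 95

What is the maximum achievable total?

Highest yield per m³ first: Delta Co-op 17 > Ridge Plot 16 > Mesa Fields 8 > Low Meadow 4.
Delta Co-op takes 95 to reach its cap of 95 ; 40 left.
Ridge Plot: +40 (room for 50) → 40. Pool exhausted.
Total = 16×40 + 17×95 = 2255.

2255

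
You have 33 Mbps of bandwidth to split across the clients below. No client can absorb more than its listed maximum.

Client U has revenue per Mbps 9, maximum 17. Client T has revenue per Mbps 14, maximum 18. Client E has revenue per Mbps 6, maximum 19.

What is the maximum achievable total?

387

Highest revenue per Mbps first: Client T 14 > Client U 9 > Client E 6.
Give Client T 18 to hit its cap of 18 — 15 left.
Only 15 left; Client U takes them to reach 15.
Total = 9×15 + 14×18 = 387.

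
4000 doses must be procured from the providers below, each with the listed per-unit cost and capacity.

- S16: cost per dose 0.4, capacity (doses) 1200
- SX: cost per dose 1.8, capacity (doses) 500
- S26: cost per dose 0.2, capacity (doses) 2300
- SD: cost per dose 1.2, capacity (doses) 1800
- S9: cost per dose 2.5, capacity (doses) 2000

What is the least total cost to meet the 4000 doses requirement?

1540

Fill from the cheapest provider first.
S26 at 0.2: take all 2300 doses ; 1700 still needed.
S16 at 0.4: take all 1200 doses ; 500 still needed.
SD at 1.2: take 500 of its 1800 ; requirement met.
SX, S9: unused.
Cost = 2300×0.2 + 1200×0.4 + 500×1.2 = 1540.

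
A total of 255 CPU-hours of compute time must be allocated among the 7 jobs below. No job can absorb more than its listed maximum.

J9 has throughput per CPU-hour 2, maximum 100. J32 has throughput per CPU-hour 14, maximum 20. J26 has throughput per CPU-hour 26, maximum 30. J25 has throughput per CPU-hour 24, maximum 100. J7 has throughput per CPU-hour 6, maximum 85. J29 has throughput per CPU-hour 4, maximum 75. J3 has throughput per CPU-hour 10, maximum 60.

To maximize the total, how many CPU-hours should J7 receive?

Highest throughput per CPU-hour first: J26 26 > J25 24 > J32 14 > J3 10 > J7 6 > J29 4 > J9 2.
J26 takes 30 to reach its cap of 30 — 225 left.
J25 takes 100 to reach its cap of 100 — 125 left.
J32: +20 to 20 (cap) — 105 left.
Give J3 60 to hit its cap of 60 — 45 left.
Only 45 left; J7 takes them to reach 45.

45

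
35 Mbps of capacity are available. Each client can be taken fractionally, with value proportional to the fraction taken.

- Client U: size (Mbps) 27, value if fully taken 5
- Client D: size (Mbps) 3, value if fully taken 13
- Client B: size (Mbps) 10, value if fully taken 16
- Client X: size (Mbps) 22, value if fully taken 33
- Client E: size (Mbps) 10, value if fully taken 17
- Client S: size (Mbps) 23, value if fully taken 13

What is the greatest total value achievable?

Best value per unit of size first: Client D 13/3≈4.33, Client E 17/10≈1.7, Client B 16/10≈1.6, Client X 33/22≈1.5, Client S 13/23≈0.565, Client U 5/27≈0.185.
All 3 Mbps of Client D fit (value 13) → 32 remain.
Take all of Client E (10 Mbps, value 17) → 22 Mbps left.
Take all of Client B (10 Mbps, value 16) → 12 Mbps left.
Fill the last 12 Mbps with part of Client X: 12/22 of it earns 18.
Total value = 64.

64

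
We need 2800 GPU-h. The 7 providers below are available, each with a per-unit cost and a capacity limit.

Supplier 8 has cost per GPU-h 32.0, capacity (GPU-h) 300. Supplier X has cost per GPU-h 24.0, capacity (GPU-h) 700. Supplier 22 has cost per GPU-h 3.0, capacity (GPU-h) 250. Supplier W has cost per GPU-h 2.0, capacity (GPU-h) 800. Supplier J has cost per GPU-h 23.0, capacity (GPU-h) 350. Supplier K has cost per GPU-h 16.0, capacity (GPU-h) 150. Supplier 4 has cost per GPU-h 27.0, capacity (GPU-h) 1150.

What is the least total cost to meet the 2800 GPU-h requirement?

44450

Use providers in increasing cost order.
Supplier W at 2.0: take all 800 GPU-h — 2000 still needed.
Supplier 22 at 3.0: take all 250 GPU-h — 1750 still needed.
Supplier K (16.0): use full 150 — 1600 GPU-h to go.
Supplier J (23.0): use full 350 — 1250 GPU-h to go.
Take 700 from Supplier X at 24.0 — need 550 more.
Take 550 from Supplier 4 at 27.0 to finish.
Supplier 8: unused.
Cost = 800×2.0 + 250×3.0 + 150×16.0 + 350×23.0 + 700×24.0 + 550×27.0 = 44450.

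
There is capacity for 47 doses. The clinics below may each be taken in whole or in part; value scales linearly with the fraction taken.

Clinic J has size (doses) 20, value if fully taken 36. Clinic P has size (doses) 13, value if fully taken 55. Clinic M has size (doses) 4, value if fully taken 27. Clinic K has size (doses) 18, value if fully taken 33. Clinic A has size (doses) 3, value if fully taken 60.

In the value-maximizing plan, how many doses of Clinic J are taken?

9

Rank by value-to-size ratio: Clinic A 60/3≈20, Clinic M 27/4≈6.75, Clinic P 55/13≈4.23, Clinic K 33/18≈1.83, Clinic J 36/20≈1.8.
All 3 doses of Clinic A fit (value 60) ; 44 remain.
Take all of Clinic M (4 doses, value 27) ; 40 doses left.
Take all of Clinic P (13 doses, value 55) ; 27 doses left.
Take all of Clinic K (18 doses, value 33) ; 9 doses left.
Fill the last 9 doses with part of Clinic J: 9/20 of it earns 16.2.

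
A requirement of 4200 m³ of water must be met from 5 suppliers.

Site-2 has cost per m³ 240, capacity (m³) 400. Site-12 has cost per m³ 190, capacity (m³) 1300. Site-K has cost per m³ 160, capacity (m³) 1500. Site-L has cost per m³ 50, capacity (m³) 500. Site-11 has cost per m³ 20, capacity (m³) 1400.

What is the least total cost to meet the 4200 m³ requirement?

Use suppliers in increasing cost order.
Take 1400 from Site-11 at 20 — need 2800 more.
Take 500 from Site-L at 50 — need 2300 more.
Take 1500 from Site-K at 160 — need 800 more.
Site-12 at 190: take 800 of its 1300 — requirement met.
Site-2: unused.
Cost = 1400×20 + 500×50 + 1500×160 + 800×190 = 445000.

445000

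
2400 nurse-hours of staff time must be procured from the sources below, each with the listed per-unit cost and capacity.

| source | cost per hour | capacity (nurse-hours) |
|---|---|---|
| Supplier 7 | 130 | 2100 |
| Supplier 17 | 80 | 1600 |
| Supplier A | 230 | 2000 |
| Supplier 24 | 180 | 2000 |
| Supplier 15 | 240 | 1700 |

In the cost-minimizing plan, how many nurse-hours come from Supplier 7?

800

Use sources in increasing cost order.
Supplier 17 at 80: take all 1600 nurse-hours — 800 still needed.
Supplier 7 at 130: take 800 of its 2100 — requirement met.
Supplier 24, Supplier A, Supplier 15: unused.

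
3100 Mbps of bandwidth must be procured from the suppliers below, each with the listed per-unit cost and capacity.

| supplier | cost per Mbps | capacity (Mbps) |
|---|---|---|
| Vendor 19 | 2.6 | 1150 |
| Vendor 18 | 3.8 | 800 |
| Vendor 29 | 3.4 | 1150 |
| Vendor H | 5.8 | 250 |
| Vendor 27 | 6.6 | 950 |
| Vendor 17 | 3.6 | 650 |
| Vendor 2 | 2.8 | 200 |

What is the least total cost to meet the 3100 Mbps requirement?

Use suppliers in increasing cost order.
Vendor 19 at 2.6: take all 1150 Mbps — 1950 still needed.
Vendor 2 (2.8): use full 200 — 1750 Mbps to go.
Vendor 29 at 3.4: take all 1150 Mbps — 600 still needed.
Vendor 17 (3.6): take the remaining 600 — done.
Vendor 18, Vendor H, Vendor 27: unused.
Cost = 1150×2.6 + 200×2.8 + 1150×3.4 + 600×3.6 = 9620.

9620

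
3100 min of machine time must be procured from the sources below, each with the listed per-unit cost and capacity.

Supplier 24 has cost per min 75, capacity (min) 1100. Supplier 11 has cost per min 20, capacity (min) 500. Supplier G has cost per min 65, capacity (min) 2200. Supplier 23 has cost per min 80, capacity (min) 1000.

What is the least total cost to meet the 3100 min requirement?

183000

Fill from the cheapest source first.
Take 500 from Supplier 11 at 20 → need 2600 more.
Supplier G at 65: take all 2200 min → 400 still needed.
Supplier 24 (75): take the remaining 400 → done.
Supplier 23: unused.
Cost = 500×20 + 2200×65 + 400×75 = 183000.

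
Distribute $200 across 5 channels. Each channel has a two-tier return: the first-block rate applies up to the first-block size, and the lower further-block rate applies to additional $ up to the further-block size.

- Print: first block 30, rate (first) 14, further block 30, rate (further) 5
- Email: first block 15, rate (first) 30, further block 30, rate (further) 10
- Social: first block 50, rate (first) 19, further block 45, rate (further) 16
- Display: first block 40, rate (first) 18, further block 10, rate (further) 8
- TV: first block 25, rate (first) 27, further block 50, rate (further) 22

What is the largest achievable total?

4215

Order all 10 blocks by rate: Email/T1 30 > TV/T1 27 > TV/T2 22 > Social/T1 19 > Display/T1 18 > Social/T2 16 > Print/T1 14 > Email/T2 10 > Display/T2 8 > Print/T2 5.
Email T1 at 30: fill all 15 — 185 left.
TV/T1 (27): +25 — 160 left.
TV/T2 (22): +50 — 110 left.
Social T1 at 19: fill all 50 — 60 left.
Display/T1 (18): +40 — 20 left.
20 remain; put them into Social T2 at 16.
Total = 30×15 + 27×25 + 22×50 + 19×50 + 18×40 + 16×20 = 4215.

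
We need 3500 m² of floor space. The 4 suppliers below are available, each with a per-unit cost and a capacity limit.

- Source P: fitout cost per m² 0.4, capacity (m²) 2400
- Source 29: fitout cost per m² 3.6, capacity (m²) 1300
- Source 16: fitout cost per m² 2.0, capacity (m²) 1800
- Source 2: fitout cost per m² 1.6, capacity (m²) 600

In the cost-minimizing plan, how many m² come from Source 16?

Cheapest first:
Source P at 0.4: take all 2400 m² → 1100 still needed.
Source 2 at 1.6: take all 600 m² → 500 still needed.
Source 16 at 2.0: take 500 of its 1800 → requirement met.
Source 29: unused.

500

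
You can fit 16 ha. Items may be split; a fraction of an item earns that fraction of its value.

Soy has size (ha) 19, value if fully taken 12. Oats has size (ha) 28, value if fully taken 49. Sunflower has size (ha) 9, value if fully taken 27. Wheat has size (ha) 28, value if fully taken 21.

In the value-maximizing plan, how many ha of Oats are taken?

7

Rank by value-to-size ratio: Sunflower 27/9≈3, Oats 49/28≈1.75, Wheat 21/28≈0.75, Soy 12/19≈0.632.
Take all of Sunflower (9 ha, value 27) — 7 ha left.
Fill the last 7 ha with part of Oats: 7/28 of it earns 12.25.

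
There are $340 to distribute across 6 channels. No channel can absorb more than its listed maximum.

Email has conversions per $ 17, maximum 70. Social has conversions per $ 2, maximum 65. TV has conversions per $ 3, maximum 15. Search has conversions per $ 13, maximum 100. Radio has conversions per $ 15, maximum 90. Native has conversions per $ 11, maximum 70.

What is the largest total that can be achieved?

Highest conversions per $ first: Email 17 > Radio 15 > Search 13 > Native 11 > TV 3 > Social 2.
Email: +70 to 70 (cap) — 270 left.
Radio takes 90 to reach its cap of 90 — 180 left.
Give Search 100 to hit its cap of 100 — 80 left.
Native: +70 to 70 (cap) — 10 left.
TV has room for 15 but only 10 remain, so it gets 10.
Total = 17×70 + 3×10 + 13×100 + 15×90 + 11×70 = 4640.

4640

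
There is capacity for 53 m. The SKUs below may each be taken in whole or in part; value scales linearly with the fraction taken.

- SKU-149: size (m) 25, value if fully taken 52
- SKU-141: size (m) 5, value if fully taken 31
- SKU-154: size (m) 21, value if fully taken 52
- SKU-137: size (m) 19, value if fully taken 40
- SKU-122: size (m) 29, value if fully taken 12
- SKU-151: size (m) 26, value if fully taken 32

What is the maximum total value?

Best value per unit of size first: SKU-141 31/5≈6.2, SKU-154 52/21≈2.48, SKU-137 40/19≈2.11, SKU-149 52/25≈2.08, SKU-151 32/26≈1.23, SKU-122 12/29≈0.414.
SKU-141: take in full, 5 m for value 31 ; 48 left.
SKU-154: take in full, 21 m for value 52 ; 27 left.
Take all of SKU-137 (19 m, value 40) ; 8 m left.
Only 8 m remain; take 8/25 of SKU-149 for value 52×8/25 = 16.64.
Total value = 139.64.

139.64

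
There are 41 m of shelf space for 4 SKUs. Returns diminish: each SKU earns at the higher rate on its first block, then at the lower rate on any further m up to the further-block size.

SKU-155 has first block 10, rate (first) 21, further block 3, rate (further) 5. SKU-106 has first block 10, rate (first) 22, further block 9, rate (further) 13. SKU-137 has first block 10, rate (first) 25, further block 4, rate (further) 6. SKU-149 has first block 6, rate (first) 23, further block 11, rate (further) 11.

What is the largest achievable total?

883

Treat each block as its own option and order by rate: SKU-137/tier1 25 > SKU-149/tier1 23 > SKU-106/tier1 22 > SKU-155/tier1 21 > SKU-106/tier2 13 > SKU-149/tier2 11 > SKU-137/tier2 6 > SKU-155/tier2 5.
SKU-137/tier1 (25): +10 ; 31 left.
SKU-149/tier1 (23): +6 ; 25 left.
SKU-106 tier1 at 22: fill all 10 ; 15 left.
Fill SKU-155 tier1 block (10 at 21) ; 5 left.
SKU-106/tier2: +5 of 9 at 13; pool empty.
Total = 25×10 + 23×6 + 22×10 + 21×10 + 13×5 = 883.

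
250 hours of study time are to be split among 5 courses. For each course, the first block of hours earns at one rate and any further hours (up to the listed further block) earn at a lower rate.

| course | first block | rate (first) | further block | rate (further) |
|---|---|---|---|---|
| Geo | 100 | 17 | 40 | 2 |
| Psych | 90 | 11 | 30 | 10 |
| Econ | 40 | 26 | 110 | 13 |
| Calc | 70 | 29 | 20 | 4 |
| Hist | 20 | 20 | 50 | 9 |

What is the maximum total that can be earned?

5430

Rank every tier by rate: Calc/tier1 29 > Econ/tier1 26 > Hist/tier1 20 > Geo/tier1 17 > Econ/tier2 13 > Psych/tier1 11 > Psych/tier2 10 > Hist/tier2 9 > Calc/tier2 4 > Geo/tier2 2.
Calc/tier1 (29): +70 → 180 left.
Econ tier1 at 26: fill all 40 → 140 left.
Hist/tier1 (20): +20 → 120 left.
Geo tier1 at 17: fill all 100 → 20 left.
Econ tier2 at 13: only 20 left, fill 20.
Total = 29×70 + 26×40 + 20×20 + 17×100 + 13×20 = 5430.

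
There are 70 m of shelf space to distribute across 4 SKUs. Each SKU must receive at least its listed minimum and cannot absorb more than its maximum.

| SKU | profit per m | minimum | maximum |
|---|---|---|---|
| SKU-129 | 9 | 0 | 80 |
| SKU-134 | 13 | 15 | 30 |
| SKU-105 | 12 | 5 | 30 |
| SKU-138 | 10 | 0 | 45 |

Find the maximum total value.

Meeting every minimum uses 0+15+5+0 = 20 m, leaving 50.
Rank by profit per m: SKU-134 13 > SKU-105 12 > SKU-138 10 > SKU-129 9.
Give SKU-134 15 more to hit its cap of 30 → 35 left.
SKU-105: +25 to 30 (cap) → 10 left.
SKU-138: +10 (room for 45) → 10. Pool exhausted.
Total = 13×30 + 12×30 + 10×10 = 850.

850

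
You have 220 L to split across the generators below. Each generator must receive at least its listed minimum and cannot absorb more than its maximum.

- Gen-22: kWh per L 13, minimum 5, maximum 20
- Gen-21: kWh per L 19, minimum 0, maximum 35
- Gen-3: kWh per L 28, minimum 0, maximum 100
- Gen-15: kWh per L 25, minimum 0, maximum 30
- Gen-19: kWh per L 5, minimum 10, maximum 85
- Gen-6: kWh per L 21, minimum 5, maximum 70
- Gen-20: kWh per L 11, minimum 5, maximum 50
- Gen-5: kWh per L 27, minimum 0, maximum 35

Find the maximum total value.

5400

Meeting every minimum uses 5+0+0+0+10+5+5+0 = 25 L, leaving 195.
Rank by kWh per L: Gen-3 28 > Gen-5 27 > Gen-15 25 > Gen-6 21 > Gen-21 19 > Gen-22 13 > Gen-20 11 > Gen-19 5.
Give Gen-3 100 more to hit its cap of 100 ; 95 left.
Gen-5: +35 to 35 (cap) ; 60 left.
Gen-15 takes 30 more to reach its cap of 30 ; 30 left.
Gen-6: +30 (room for 65) → 35. Pool exhausted.
Total = 13×5 + 28×100 + 25×30 + 5×10 + 21×35 + 11×5 + 27×35 = 5400.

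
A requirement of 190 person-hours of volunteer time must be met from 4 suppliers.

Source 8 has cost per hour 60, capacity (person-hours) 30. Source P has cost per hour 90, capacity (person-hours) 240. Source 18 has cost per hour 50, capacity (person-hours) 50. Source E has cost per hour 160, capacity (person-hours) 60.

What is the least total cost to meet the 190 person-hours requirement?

Use suppliers in increasing cost order.
Source 18 (50): use full 50 → 140 person-hours to go.
Source 8 at 60: take all 30 person-hours → 110 still needed.
Source P at 90: take 110 of its 240 → requirement met.
Source E: unused.
Cost = 50×50 + 30×60 + 110×90 = 14200.

14200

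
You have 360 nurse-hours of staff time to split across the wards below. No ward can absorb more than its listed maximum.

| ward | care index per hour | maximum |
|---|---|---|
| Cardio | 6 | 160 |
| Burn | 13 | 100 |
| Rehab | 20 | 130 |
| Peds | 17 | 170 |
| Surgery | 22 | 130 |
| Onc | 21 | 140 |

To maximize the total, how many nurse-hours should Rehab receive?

90

Highest care index per hour first: Surgery 22 > Onc 21 > Rehab 20 > Peds 17 > Burn 13 > Cardio 6.
Give Surgery 130 to hit its cap of 130 — 230 left.
Give Onc 140 to hit its cap of 140 — 90 left.
Rehab: +90 (room for 130) → 90. Pool exhausted.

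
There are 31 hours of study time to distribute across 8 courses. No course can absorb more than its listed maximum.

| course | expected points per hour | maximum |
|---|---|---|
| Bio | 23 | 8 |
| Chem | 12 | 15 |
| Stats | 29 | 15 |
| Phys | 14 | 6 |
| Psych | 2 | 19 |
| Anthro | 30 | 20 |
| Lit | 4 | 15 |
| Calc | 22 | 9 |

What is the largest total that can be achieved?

919

Order the courses by expected points per hour: Anthro 30 > Stats 29 > Bio 23 > Calc 22 > Phys 14 > Chem 12 > Lit 4 > Psych 2.
Give Anthro 20 to hit its cap of 20 ; 11 left.
Only 11 left; Stats takes them to reach 11.
Total = 29×11 + 30×20 = 919.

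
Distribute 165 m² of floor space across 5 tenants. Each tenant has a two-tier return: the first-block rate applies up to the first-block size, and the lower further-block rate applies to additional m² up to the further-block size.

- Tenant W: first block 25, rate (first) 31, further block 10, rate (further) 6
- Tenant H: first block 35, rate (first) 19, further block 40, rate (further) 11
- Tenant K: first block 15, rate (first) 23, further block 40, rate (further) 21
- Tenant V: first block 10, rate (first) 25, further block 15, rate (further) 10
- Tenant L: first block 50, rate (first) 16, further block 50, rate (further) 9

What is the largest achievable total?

3515

Treat each block as its own option and order by rate: Tenant W/T1 31 > Tenant V/T1 25 > Tenant K/T1 23 > Tenant K/T2 21 > Tenant H/T1 19 > Tenant L/T1 16 > Tenant H/T2 11 > Tenant V/T2 10 > Tenant L/T2 9 > Tenant W/T2 6.
Tenant W/T1 (31): +25 → 140 left.
Tenant V T1 at 25: fill all 10 → 130 left.
Tenant K T1 at 23: fill all 15 → 115 left.
Tenant K/T2 (21): +40 → 75 left.
Tenant H/T1 (19): +35 → 40 left.
Tenant L T1 at 16: only 40 left, fill 40.
Total = 31×25 + 25×10 + 23×15 + 21×40 + 19×35 + 16×40 = 3515.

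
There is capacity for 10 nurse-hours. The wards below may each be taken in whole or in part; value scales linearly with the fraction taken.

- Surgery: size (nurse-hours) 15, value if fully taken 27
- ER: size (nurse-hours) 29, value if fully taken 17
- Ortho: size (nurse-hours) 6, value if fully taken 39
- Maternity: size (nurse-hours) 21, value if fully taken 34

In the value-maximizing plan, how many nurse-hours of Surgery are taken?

4

Sort by value density: Ortho 39/6≈6.5, Surgery 27/15≈1.8, Maternity 34/21≈1.62, ER 17/29≈0.586.
All 6 nurse-hours of Ortho fit (value 39) → 4 remain.
Fill the last 4 nurse-hours with part of Surgery: 4/15 of it earns 7.2.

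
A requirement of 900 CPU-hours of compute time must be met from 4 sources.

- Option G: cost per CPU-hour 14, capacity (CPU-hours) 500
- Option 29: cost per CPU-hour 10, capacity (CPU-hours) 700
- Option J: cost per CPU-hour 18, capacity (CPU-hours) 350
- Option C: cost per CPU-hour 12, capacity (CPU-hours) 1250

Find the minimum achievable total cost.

9400

Use sources in increasing cost order.
Option 29 at 10: take all 700 CPU-hours ; 200 still needed.
Take 200 from Option C at 12 to finish.
Option G, Option J: unused.
Cost = 700×10 + 200×12 = 9400.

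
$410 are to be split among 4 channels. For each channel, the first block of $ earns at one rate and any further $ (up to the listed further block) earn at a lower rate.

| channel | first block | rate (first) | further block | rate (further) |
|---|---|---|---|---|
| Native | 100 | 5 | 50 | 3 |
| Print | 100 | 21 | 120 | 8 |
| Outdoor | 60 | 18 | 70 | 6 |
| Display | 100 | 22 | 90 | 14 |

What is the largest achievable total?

7120

Order all 8 blocks by rate: Display/tier1 22 > Print/tier1 21 > Outdoor/tier1 18 > Display/tier2 14 > Print/tier2 8 > Outdoor/tier2 6 > Native/tier1 5 > Native/tier2 3.
Fill Display tier1 block (100 at 22) — 310 left.
Print tier1 at 21: fill all 100 — 210 left.
Fill Outdoor tier1 block (60 at 18) — 150 left.
Display tier2 at 14: fill all 90 — 60 left.
Print tier2 at 8: only 60 left, fill 60.
Total = 22×100 + 21×100 + 18×60 + 14×90 + 8×60 = 7120.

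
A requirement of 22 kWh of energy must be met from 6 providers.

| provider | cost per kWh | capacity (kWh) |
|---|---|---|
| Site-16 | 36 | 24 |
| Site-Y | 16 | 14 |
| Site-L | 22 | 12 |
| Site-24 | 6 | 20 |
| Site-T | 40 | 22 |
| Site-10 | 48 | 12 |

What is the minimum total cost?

152

Use providers in increasing cost order.
Site-24 (6): use full 20 → 2 kWh to go.
Site-Y (16): take the remaining 2 → done.
Site-L, Site-16, Site-T, Site-10: unused.
Cost = 20×6 + 2×16 = 152.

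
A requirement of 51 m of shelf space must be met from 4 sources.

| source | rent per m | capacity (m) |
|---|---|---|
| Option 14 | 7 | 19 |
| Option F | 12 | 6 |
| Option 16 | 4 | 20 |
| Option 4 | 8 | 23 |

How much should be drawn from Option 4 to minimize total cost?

Fill from the cheapest source first.
Option 16 (4): use full 20 → 31 m to go.
Option 14 (7): use full 19 → 12 m to go.
Take 12 from Option 4 at 8 to finish.
Option F: unused.

12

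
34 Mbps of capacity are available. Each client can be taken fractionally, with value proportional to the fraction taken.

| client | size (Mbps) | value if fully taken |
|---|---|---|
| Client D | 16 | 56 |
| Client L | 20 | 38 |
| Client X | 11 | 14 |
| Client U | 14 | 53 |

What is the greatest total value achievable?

116.6

Rank by value-to-size ratio: Client U 53/14≈3.79, Client D 56/16≈3.5, Client L 38/20≈1.9, Client X 14/11≈1.27.
All 14 Mbps of Client U fit (value 53) ; 20 remain.
Client D: take in full, 16 Mbps for value 56 ; 4 left.
4 Mbps left: a 4/20 share of Client L gives 38×4/20 = 7.6.
Total value = 116.6.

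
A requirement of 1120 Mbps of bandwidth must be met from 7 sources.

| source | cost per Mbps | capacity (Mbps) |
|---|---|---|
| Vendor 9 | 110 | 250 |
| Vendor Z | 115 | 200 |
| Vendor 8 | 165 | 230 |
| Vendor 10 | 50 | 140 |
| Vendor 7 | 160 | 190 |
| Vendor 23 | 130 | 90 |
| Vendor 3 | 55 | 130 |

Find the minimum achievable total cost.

Use sources in increasing cost order.
Vendor 10 at 50: take all 140 Mbps — 980 still needed.
Vendor 3 at 55: take all 130 Mbps — 850 still needed.
Vendor 9 (110): use full 250 — 600 Mbps to go.
Vendor Z (115): use full 200 — 400 Mbps to go.
Vendor 23 at 130: take all 90 Mbps — 310 still needed.
Take 190 from Vendor 7 at 160 — need 120 more.
Take 120 from Vendor 8 at 165 to finish.
Cost = 140×50 + 130×55 + 250×110 + 200×115 + 90×130 + 190×160 + 120×165 = 126550.

126550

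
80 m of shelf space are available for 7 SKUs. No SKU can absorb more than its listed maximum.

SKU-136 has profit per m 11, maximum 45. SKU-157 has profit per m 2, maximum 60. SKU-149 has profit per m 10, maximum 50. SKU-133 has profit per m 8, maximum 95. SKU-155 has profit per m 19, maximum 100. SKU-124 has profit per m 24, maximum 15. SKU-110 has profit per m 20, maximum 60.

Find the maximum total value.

Order the SKUs by profit per m: SKU-124 24 > SKU-110 20 > SKU-155 19 > SKU-136 11 > SKU-149 10 > SKU-133 8 > SKU-157 2.
SKU-124: +15 to 15 (cap) — 65 left.
Give SKU-110 60 to hit its cap of 60 — 5 left.
Only 5 left; SKU-155 takes them to reach 5.
Total = 19×5 + 24×15 + 20×60 = 1655.

1655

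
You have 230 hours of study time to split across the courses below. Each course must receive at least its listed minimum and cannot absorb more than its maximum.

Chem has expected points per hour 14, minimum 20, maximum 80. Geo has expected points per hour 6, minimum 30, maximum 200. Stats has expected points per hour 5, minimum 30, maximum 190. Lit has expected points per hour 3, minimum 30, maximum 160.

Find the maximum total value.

Meeting every minimum uses 20+30+30+30 = 110 hours, leaving 120.
Highest expected points per hour first: Chem 14 > Geo 6 > Stats 5 > Lit 3.
Give Chem 60 more to hit its cap of 80 — 60 left.
Geo: +60 (room for 170) → 90. Pool exhausted.
Total = 14×80 + 6×90 + 5×30 + 3×30 = 1900.

1900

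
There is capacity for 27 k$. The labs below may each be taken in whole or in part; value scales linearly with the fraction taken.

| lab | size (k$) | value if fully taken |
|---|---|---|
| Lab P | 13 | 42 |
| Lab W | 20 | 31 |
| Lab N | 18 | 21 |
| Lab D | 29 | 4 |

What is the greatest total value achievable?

Best value per unit of size first: Lab P 42/13≈3.23, Lab W 31/20≈1.55, Lab N 21/18≈1.17, Lab D 4/29≈0.138.
Lab P: take in full, 13 k$ for value 42 ; 14 left.
Only 14 k$ remain; take 14/20 of Lab W for value 31×14/20 = 21.7.
Total value = 63.7.

63.7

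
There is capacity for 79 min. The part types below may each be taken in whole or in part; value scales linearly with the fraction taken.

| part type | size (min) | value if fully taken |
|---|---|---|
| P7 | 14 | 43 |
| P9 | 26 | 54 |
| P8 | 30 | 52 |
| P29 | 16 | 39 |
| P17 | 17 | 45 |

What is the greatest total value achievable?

Rank by value-to-size ratio: P7 43/14≈3.07, P17 45/17≈2.65, P29 39/16≈2.44, P9 54/26≈2.08, P8 52/30≈1.73.
All 14 min of P7 fit (value 43) → 65 remain.
Take all of P17 (17 min, value 45) → 48 min left.
P29: take in full, 16 min for value 39 → 32 left.
P9: take in full, 26 min for value 54 → 6 left.
Fill the last 6 min with part of P8: 6/30 of it earns 10.4.
Total value = 191.4.

191.4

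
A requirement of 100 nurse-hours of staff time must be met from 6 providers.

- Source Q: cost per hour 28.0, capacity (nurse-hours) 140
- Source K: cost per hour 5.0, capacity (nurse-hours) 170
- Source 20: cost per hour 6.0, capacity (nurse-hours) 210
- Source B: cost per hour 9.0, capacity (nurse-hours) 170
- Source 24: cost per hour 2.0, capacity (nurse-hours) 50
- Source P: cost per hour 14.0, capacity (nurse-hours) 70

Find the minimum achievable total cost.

Cheapest first:
Source 24 at 2.0: take all 50 nurse-hours ; 50 still needed.
Source K at 5.0: take 50 of its 170 ; requirement met.
Source 20, Source B, Source P, Source Q: unused.
Cost = 50×2.0 + 50×5.0 = 350.

350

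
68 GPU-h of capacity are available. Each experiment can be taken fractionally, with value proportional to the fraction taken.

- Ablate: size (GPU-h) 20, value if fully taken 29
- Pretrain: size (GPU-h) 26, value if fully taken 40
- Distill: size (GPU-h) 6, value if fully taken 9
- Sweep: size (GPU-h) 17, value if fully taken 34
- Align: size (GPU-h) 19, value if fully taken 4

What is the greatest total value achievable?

110.55

Sort by value density: Sweep 34/17≈2, Pretrain 40/26≈1.54, Distill 9/6≈1.5, Ablate 29/20≈1.45, Align 4/19≈0.211.
Sweep: take in full, 17 GPU-h for value 34 → 51 left.
All 26 GPU-h of Pretrain fit (value 40) → 25 remain.
Distill: take in full, 6 GPU-h for value 9 → 19 left.
Only 19 GPU-h remain; take 19/20 of Ablate for value 29×19/20 = 27.55.
Total value = 110.55.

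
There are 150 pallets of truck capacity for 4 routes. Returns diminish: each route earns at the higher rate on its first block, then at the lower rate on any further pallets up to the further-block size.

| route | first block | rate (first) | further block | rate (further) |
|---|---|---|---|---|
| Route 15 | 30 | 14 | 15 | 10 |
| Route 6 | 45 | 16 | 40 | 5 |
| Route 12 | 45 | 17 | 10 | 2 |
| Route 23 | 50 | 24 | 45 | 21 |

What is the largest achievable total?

Order all 8 blocks by rate: Route 23/T1 24 > Route 23/T2 21 > Route 12/T1 17 > Route 6/T1 16 > Route 15/T1 14 > Route 15/T2 10 > Route 6/T2 5 > Route 12/T2 2.
Route 23 T1 at 24: fill all 50 ; 100 left.
Route 23 T2 at 21: fill all 45 ; 55 left.
Route 12 T1 at 17: fill all 45 ; 10 left.
10 remain; put them into Route 6 T1 at 16.
Total = 24×50 + 21×45 + 17×45 + 16×10 = 3070.

3070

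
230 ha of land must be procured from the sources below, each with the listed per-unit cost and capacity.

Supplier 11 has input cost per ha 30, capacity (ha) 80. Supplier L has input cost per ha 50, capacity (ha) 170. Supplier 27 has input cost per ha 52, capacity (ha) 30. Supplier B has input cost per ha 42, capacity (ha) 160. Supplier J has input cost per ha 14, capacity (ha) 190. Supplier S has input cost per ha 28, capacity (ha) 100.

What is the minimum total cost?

3780

Use sources in increasing cost order.
Supplier J (14): use full 190 — 40 ha to go.
Take 40 from Supplier S at 28 to finish.
Supplier 11, Supplier B, Supplier L, Supplier 27: unused.
Cost = 190×14 + 40×28 = 3780.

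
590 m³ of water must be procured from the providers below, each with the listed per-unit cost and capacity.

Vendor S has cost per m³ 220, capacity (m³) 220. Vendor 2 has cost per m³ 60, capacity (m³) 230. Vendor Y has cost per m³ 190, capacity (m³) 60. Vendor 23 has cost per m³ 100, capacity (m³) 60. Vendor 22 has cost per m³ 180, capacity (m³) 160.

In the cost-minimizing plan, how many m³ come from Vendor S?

Cheapest first:
Vendor 2 (60): use full 230 — 360 m³ to go.
Vendor 23 at 100: take all 60 m³ — 300 still needed.
Take 160 from Vendor 22 at 180 — need 140 more.
Vendor Y (190): use full 60 — 80 m³ to go.
Vendor S (220): take the remaining 80 — done.

80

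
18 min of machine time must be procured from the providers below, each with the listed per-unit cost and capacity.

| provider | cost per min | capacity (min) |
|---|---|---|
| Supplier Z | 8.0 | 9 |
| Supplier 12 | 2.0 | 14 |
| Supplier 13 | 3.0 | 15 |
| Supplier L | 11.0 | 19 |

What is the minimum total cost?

Fill from the cheapest provider first.
Take 14 from Supplier 12 at 2.0 → need 4 more.
Supplier 13 at 3.0: take 4 of its 15 → requirement met.
Supplier Z, Supplier L: unused.
Cost = 14×2.0 + 4×3.0 = 40.

40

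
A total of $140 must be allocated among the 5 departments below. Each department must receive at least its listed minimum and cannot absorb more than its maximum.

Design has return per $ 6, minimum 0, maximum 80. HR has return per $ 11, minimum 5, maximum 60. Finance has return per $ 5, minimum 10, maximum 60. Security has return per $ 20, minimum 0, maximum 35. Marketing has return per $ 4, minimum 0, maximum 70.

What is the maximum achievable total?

Meeting every minimum uses 0+5+10+0+0 = 15 $, leaving 125.
Order the departments by return per $: Security 20 > HR 11 > Design 6 > Finance 5 > Marketing 4.
Security takes 35 more to reach its cap of 35 ; 90 left.
HR: +55 to 60 (cap) ; 35 left.
Design: +35 (room for 80) → 35. Pool exhausted.
Total = 6×35 + 11×60 + 5×10 + 20×35 = 1620.

1620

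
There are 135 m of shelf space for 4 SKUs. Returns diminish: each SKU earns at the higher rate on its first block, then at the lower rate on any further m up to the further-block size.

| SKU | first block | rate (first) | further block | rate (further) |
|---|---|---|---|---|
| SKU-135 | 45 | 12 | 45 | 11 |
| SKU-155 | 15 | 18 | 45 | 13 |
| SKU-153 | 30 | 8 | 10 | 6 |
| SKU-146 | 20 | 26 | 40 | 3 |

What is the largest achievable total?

Order all 8 blocks by rate: SKU-146/first 26 > SKU-155/first 18 > SKU-155/second 13 > SKU-135/first 12 > SKU-135/second 11 > SKU-153/first 8 > SKU-153/second 6 > SKU-146/second 3.
SKU-146 first at 26: fill all 20 ; 115 left.
SKU-155 first at 18: fill all 15 ; 100 left.
SKU-155 second at 13: fill all 45 ; 55 left.
SKU-135 first at 12: fill all 45 ; 10 left.
SKU-135/second: +10 of 45 at 11; pool empty.
Total = 26×20 + 18×15 + 13×45 + 12×45 + 11×10 = 2025.

2025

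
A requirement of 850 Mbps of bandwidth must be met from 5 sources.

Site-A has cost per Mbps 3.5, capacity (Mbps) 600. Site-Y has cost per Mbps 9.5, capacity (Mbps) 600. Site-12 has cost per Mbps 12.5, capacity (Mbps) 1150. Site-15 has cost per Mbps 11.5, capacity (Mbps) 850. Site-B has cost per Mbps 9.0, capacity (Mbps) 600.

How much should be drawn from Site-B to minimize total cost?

250

Fill from the cheapest source first.
Site-A at 3.5: take all 600 Mbps — 250 still needed.
Take 250 from Site-B at 9.0 to finish.
Site-Y, Site-15, Site-12: unused.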